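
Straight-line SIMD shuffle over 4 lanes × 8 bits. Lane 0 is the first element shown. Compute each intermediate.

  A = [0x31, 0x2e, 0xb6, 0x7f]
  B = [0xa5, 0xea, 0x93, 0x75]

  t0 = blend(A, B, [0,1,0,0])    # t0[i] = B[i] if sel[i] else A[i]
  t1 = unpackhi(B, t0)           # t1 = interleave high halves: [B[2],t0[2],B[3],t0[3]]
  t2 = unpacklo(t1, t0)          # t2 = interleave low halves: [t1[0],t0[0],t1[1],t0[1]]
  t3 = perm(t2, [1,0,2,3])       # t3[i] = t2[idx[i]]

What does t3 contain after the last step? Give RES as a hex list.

RES = [0x31, 0x93, 0xb6, 0xea]

t0 = [0x31, 0xea, 0xb6, 0x7f]
t1 = [0x93, 0xb6, 0x75, 0x7f]
t2 = [0x93, 0x31, 0xb6, 0xea]
t3 = [0x31, 0x93, 0xb6, 0xea]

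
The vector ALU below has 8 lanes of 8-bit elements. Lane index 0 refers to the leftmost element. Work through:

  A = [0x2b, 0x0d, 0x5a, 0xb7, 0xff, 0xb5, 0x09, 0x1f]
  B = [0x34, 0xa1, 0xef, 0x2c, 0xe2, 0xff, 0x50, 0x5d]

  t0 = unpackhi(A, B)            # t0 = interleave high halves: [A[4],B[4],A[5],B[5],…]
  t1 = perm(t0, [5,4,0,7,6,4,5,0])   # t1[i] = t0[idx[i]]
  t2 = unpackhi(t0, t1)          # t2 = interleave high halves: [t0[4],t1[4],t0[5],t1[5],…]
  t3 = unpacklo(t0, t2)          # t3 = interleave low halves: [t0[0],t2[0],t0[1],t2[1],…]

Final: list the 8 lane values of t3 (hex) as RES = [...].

→ t0 |ff|e2|b5|ff|09|50|1f|5d|
→ t1 |50|09|ff|5d|1f|09|50|ff|
→ t2 |09|1f|50|09|1f|50|5d|ff|
→ t3 |ff|09|e2|1f|b5|50|ff|09|

RES = [0xff, 0x09, 0xe2, 0x1f, 0xb5, 0x50, 0xff, 0x09]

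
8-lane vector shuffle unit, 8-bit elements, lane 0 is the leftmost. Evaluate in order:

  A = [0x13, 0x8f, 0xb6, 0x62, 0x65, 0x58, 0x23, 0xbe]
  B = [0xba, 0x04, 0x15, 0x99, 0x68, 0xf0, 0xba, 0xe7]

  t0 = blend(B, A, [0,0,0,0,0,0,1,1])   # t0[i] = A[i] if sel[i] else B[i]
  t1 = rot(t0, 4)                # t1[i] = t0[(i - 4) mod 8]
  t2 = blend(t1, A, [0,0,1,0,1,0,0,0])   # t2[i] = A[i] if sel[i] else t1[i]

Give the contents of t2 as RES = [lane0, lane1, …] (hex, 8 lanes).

RES = [0x68, 0xf0, 0xb6, 0xbe, 0x65, 0x04, 0x15, 0x99]

t0 = [0xba, 0x04, 0x15, 0x99, 0x68, 0xf0, 0x23, 0xbe]
t1 = [0x68, 0xf0, 0x23, 0xbe, 0xba, 0x04, 0x15, 0x99]
t2 = [0x68, 0xf0, 0xb6, 0xbe, 0x65, 0x04, 0x15, 0x99]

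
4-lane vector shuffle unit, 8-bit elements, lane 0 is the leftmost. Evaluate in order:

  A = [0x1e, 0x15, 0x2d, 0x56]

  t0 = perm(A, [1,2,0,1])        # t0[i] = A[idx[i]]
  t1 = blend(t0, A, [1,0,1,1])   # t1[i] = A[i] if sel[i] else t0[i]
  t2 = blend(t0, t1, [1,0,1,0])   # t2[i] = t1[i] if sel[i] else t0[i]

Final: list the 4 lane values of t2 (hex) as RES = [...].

RES = [0x1e, 0x2d, 0x2d, 0x15]

  t0: 15 2d 1e 15
  t1: 1e 2d 2d 56
  t2: 1e 2d 2d 15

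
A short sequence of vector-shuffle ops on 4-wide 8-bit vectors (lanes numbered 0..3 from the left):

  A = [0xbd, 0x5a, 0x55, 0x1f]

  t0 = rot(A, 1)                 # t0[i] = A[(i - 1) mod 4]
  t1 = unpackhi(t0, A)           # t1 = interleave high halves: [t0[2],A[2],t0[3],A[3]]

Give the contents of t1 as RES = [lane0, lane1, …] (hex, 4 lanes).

RES = [ 0x5a  0x55  0x55  0x1f ]

t0 = [0x1f, 0xbd, 0x5a, 0x55]
t1 = [0x5a, 0x55, 0x55, 0x1f]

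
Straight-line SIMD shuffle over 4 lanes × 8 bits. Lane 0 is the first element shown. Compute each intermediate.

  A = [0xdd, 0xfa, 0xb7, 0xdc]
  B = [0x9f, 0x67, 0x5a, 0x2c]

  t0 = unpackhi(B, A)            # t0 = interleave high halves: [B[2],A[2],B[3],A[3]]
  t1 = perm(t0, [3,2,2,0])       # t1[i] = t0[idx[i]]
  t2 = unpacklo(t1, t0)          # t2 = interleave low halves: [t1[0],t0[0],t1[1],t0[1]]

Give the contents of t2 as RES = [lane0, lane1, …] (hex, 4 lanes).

RES = [0xdc, 0x5a, 0x2c, 0xb7]

  t0: 5a b7 2c dc
  t1: dc 2c 2c 5a
  t2: dc 5a 2c b7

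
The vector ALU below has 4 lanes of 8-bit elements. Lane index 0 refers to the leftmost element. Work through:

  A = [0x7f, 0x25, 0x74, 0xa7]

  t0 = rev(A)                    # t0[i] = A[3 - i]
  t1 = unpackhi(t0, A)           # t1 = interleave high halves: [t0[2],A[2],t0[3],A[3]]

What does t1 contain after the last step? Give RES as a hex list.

→ t0 |a7|74|25|7f|
→ t1 |25|74|7f|a7|

RES = [ 0x25  0x74  0x7f  0xa7 ]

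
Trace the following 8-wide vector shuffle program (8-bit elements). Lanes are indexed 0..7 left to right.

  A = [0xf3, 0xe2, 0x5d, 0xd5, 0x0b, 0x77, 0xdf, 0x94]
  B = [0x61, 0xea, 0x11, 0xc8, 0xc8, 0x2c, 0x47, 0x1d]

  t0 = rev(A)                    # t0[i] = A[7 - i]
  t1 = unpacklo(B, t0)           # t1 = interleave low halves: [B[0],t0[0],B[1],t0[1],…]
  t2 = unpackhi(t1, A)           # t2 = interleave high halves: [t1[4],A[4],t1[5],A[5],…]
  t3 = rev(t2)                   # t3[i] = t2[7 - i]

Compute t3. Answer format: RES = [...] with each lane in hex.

RES = [ 0x94  0x0b  0xdf  0xc8  0x77  0x77  0x0b  0x11 ]

→ t0 |94|df|77|0b|d5|5d|e2|f3|
→ t1 |61|94|ea|df|11|77|c8|0b|
→ t2 |11|0b|77|77|c8|df|0b|94|
→ t3 |94|0b|df|c8|77|77|0b|11|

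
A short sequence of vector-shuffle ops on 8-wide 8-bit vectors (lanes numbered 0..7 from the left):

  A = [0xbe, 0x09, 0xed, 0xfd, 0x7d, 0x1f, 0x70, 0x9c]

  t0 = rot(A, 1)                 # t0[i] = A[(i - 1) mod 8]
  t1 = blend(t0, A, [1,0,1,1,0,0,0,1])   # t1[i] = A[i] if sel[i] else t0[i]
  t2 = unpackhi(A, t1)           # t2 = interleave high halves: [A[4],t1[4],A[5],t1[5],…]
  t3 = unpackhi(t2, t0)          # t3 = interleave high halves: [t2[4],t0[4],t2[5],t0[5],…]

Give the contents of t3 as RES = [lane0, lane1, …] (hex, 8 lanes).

t0 = [0x9c, 0xbe, 0x09, 0xed, 0xfd, 0x7d, 0x1f, 0x70]
t1 = [0xbe, 0xbe, 0xed, 0xfd, 0xfd, 0x7d, 0x1f, 0x9c]
t2 = [0x7d, 0xfd, 0x1f, 0x7d, 0x70, 0x1f, 0x9c, 0x9c]
t3 = [0x70, 0xfd, 0x1f, 0x7d, 0x9c, 0x1f, 0x9c, 0x70]

RES = [ 0x70  0xfd  0x1f  0x7d  0x9c  0x1f  0x9c  0x70 ]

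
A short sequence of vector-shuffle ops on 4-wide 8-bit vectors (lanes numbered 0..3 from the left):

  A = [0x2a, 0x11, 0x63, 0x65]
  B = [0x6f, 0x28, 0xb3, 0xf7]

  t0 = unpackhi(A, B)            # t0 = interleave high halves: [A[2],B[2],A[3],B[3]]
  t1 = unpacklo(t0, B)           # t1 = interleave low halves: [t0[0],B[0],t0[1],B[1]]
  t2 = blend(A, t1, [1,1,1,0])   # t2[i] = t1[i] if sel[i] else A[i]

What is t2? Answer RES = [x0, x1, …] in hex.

RES = [0x63, 0x6f, 0xb3, 0x65]

t0 = [0x63, 0xb3, 0x65, 0xf7]
t1 = [0x63, 0x6f, 0xb3, 0x28]
t2 = [0x63, 0x6f, 0xb3, 0x65]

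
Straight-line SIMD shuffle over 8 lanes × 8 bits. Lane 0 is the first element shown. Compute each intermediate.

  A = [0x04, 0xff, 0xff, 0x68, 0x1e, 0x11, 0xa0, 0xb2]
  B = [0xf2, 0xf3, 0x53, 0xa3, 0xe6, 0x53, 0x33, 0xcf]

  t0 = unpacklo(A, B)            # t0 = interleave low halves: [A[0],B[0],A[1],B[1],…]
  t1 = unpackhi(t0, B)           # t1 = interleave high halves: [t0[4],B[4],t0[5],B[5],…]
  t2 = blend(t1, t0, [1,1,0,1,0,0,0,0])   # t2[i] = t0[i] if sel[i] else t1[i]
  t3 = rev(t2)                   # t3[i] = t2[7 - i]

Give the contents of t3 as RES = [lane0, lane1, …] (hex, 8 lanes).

RES = [0xcf, 0xa3, 0x33, 0x68, 0xf3, 0x53, 0xf2, 0x04]

→ t0 |04|f2|ff|f3|ff|53|68|a3|
→ t1 |ff|e6|53|53|68|33|a3|cf|
→ t2 |04|f2|53|f3|68|33|a3|cf|
→ t3 |cf|a3|33|68|f3|53|f2|04|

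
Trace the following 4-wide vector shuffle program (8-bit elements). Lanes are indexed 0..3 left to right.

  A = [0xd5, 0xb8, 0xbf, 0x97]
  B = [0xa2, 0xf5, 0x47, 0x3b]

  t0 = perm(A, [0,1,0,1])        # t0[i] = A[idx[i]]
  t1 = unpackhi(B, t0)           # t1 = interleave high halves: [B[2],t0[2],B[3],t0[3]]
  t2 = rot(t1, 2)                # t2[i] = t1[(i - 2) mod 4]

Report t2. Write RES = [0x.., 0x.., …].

RES = [ 0x3b  0xb8  0x47  0xd5 ]

  t0: d5 b8 d5 b8
  t1: 47 d5 3b b8
  t2: 3b b8 47 d5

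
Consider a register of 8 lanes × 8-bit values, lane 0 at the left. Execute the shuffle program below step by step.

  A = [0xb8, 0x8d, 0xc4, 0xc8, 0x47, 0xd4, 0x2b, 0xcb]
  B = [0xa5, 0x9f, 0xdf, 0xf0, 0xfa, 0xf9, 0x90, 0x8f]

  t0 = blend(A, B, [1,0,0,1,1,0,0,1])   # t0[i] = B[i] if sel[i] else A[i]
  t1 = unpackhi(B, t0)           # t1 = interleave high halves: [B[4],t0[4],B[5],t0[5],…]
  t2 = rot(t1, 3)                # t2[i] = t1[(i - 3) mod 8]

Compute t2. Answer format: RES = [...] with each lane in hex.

t0 = [0xa5, 0x8d, 0xc4, 0xf0, 0xfa, 0xd4, 0x2b, 0x8f]
t1 = [0xfa, 0xfa, 0xf9, 0xd4, 0x90, 0x2b, 0x8f, 0x8f]
t2 = [0x2b, 0x8f, 0x8f, 0xfa, 0xfa, 0xf9, 0xd4, 0x90]

RES = [0x2b, 0x8f, 0x8f, 0xfa, 0xfa, 0xf9, 0xd4, 0x90]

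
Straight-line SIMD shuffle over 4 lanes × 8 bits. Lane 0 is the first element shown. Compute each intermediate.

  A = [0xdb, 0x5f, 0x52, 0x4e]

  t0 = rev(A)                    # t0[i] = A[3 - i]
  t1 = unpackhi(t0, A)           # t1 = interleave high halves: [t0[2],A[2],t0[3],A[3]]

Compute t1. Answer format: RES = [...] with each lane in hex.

t0 = [0x4e, 0x52, 0x5f, 0xdb]
t1 = [0x5f, 0x52, 0xdb, 0x4e]

RES = [0x5f, 0x52, 0xdb, 0x4e]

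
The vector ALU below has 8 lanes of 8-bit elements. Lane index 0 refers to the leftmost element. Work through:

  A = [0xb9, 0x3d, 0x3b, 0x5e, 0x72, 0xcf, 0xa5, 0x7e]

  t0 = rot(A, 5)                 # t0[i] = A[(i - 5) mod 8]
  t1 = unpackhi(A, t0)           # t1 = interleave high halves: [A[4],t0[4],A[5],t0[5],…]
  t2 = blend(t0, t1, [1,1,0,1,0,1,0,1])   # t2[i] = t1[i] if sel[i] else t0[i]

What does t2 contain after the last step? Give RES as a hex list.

t0 = [0x5e, 0x72, 0xcf, 0xa5, 0x7e, 0xb9, 0x3d, 0x3b]
t1 = [0x72, 0x7e, 0xcf, 0xb9, 0xa5, 0x3d, 0x7e, 0x3b]
t2 = [0x72, 0x7e, 0xcf, 0xb9, 0x7e, 0x3d, 0x3d, 0x3b]

RES = [ 0x72  0x7e  0xcf  0xb9  0x7e  0x3d  0x3d  0x3b ]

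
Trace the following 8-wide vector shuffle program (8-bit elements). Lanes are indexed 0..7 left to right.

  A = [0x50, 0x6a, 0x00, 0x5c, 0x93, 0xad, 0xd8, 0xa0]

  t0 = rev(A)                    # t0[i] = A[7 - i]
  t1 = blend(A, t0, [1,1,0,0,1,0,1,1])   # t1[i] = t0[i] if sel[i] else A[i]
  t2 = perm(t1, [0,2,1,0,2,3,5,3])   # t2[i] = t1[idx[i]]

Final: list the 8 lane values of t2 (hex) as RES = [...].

RES = [ 0xa0  0x00  0xd8  0xa0  0x00  0x5c  0xad  0x5c ]

→ t0 |a0|d8|ad|93|5c|00|6a|50|
→ t1 |a0|d8|00|5c|5c|ad|6a|50|
→ t2 |a0|00|d8|a0|00|5c|ad|5c|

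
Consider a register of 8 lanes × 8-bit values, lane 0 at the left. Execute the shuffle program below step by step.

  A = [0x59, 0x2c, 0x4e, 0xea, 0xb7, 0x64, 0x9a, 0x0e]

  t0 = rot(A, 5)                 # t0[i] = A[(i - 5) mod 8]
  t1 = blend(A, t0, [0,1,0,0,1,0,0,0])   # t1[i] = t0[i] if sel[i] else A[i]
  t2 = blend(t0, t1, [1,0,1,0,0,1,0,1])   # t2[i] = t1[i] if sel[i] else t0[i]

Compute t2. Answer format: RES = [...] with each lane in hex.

  t0: ea b7 64 9a 0e 59 2c 4e
  t1: 59 b7 4e ea 0e 64 9a 0e
  t2: 59 b7 4e 9a 0e 64 2c 0e

RES = [0x59, 0xb7, 0x4e, 0x9a, 0x0e, 0x64, 0x2c, 0x0e]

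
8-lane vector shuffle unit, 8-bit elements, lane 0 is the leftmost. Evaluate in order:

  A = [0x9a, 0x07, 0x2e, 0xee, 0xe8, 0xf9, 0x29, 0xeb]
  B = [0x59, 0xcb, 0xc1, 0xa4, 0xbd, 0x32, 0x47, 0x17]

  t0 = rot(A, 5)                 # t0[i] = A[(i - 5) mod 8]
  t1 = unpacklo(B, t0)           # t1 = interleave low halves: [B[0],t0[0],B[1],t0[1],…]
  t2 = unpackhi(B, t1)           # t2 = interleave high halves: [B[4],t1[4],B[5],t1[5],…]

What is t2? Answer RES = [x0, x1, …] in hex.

RES = [ 0xbd  0xc1  0x32  0xf9  0x47  0xa4  0x17  0x29 ]

t0 = [0xee, 0xe8, 0xf9, 0x29, 0xeb, 0x9a, 0x07, 0x2e]
t1 = [0x59, 0xee, 0xcb, 0xe8, 0xc1, 0xf9, 0xa4, 0x29]
t2 = [0xbd, 0xc1, 0x32, 0xf9, 0x47, 0xa4, 0x17, 0x29]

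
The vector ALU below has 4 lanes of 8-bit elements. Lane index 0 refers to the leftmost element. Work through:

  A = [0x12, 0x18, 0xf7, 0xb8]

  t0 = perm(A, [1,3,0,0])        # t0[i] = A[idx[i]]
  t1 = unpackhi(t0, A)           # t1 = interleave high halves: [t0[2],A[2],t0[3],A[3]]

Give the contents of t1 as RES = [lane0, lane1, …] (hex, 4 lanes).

→ t0 |18|b8|12|12|
→ t1 |12|f7|12|b8|

RES = [0x12, 0xf7, 0x12, 0xb8]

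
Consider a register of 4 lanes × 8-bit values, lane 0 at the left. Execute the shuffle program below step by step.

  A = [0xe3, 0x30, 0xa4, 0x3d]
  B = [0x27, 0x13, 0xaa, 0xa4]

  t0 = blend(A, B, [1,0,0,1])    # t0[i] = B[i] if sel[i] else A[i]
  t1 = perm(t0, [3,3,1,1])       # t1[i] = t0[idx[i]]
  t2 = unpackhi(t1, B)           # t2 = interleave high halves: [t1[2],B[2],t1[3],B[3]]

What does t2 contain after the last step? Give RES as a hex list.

→ t0 |27|30|a4|a4|
→ t1 |a4|a4|30|30|
→ t2 |30|aa|30|a4|

RES = [ 0x30  0xaa  0x30  0xa4 ]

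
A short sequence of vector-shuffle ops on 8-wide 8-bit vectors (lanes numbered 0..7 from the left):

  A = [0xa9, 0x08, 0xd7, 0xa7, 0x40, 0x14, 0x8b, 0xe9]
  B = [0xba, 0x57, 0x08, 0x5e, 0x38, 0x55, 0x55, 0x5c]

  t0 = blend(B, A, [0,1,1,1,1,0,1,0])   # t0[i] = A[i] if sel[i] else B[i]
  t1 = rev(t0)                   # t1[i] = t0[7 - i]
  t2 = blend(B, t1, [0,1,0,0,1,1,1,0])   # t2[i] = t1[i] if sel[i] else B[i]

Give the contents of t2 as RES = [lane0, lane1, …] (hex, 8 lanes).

RES = [ 0xba  0x8b  0x08  0x5e  0xa7  0xd7  0x08  0x5c ]

  t0: ba 08 d7 a7 40 55 8b 5c
  t1: 5c 8b 55 40 a7 d7 08 ba
  t2: ba 8b 08 5e a7 d7 08 5c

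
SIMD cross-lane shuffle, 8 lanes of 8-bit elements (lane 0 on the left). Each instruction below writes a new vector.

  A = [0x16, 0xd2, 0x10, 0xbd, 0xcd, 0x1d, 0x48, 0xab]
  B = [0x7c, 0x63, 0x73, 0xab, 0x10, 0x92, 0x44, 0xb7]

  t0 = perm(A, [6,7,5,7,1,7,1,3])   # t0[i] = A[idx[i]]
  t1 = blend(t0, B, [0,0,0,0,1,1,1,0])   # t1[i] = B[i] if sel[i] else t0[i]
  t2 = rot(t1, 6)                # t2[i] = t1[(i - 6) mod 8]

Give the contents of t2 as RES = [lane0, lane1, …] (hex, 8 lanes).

→ t0 |48|ab|1d|ab|d2|ab|d2|bd|
→ t1 |48|ab|1d|ab|10|92|44|bd|
→ t2 |1d|ab|10|92|44|bd|48|ab|

RES = [ 0x1d  0xab  0x10  0x92  0x44  0xbd  0x48  0xab ]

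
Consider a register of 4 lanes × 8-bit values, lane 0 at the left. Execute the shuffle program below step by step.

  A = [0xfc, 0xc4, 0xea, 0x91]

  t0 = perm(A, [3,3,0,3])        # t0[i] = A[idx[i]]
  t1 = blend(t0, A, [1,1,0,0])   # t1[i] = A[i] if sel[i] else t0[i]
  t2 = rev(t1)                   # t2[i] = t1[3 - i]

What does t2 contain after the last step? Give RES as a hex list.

RES = [ 0x91  0xfc  0xc4  0xfc ]

t0 = [0x91, 0x91, 0xfc, 0x91]
t1 = [0xfc, 0xc4, 0xfc, 0x91]
t2 = [0x91, 0xfc, 0xc4, 0xfc]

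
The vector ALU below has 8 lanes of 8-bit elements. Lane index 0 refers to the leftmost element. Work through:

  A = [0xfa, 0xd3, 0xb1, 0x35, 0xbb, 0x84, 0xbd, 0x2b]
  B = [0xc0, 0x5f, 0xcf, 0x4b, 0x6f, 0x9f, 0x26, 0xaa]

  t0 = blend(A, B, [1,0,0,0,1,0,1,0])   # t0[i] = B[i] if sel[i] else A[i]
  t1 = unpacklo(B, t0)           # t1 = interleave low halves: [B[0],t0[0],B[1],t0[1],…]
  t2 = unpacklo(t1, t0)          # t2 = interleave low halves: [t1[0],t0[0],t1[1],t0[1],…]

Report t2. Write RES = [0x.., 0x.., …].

RES = [ 0xc0  0xc0  0xc0  0xd3  0x5f  0xb1  0xd3  0x35 ]

t0 = [0xc0, 0xd3, 0xb1, 0x35, 0x6f, 0x84, 0x26, 0x2b]
t1 = [0xc0, 0xc0, 0x5f, 0xd3, 0xcf, 0xb1, 0x4b, 0x35]
t2 = [0xc0, 0xc0, 0xc0, 0xd3, 0x5f, 0xb1, 0xd3, 0x35]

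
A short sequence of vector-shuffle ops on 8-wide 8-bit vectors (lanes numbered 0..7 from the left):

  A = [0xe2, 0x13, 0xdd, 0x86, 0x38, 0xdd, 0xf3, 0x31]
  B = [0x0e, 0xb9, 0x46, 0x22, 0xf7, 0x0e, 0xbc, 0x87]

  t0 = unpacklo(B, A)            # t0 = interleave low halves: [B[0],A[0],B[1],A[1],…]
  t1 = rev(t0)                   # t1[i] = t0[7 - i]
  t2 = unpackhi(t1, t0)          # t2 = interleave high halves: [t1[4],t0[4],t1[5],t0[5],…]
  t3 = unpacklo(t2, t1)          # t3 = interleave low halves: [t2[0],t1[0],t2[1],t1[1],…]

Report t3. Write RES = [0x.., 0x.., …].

  t0: 0e e2 b9 13 46 dd 22 86
  t1: 86 22 dd 46 13 b9 e2 0e
  t2: 13 46 b9 dd e2 22 0e 86
  t3: 13 86 46 22 b9 dd dd 46

RES = [ 0x13  0x86  0x46  0x22  0xb9  0xdd  0xdd  0x46 ]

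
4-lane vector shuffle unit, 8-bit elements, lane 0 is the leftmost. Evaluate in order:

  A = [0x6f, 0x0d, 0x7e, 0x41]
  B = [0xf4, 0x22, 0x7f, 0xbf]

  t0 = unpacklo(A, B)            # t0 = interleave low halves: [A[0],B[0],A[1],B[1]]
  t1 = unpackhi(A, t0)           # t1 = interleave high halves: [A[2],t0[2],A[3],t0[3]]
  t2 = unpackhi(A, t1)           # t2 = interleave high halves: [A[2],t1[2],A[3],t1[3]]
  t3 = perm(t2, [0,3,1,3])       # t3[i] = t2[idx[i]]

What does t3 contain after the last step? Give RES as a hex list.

RES = [0x7e, 0x22, 0x41, 0x22]

  t0: 6f f4 0d 22
  t1: 7e 0d 41 22
  t2: 7e 41 41 22
  t3: 7e 22 41 22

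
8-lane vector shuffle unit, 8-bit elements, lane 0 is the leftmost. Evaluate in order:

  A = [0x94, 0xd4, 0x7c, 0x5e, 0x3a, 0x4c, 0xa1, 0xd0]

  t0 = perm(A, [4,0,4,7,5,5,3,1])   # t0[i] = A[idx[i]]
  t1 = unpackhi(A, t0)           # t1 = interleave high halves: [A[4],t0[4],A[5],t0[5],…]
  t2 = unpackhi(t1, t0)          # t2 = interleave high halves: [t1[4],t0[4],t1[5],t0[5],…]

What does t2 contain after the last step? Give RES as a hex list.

RES = [ 0xa1  0x4c  0x5e  0x4c  0xd0  0x5e  0xd4  0xd4 ]

  t0: 3a 94 3a d0 4c 4c 5e d4
  t1: 3a 4c 4c 4c a1 5e d0 d4
  t2: a1 4c 5e 4c d0 5e d4 d4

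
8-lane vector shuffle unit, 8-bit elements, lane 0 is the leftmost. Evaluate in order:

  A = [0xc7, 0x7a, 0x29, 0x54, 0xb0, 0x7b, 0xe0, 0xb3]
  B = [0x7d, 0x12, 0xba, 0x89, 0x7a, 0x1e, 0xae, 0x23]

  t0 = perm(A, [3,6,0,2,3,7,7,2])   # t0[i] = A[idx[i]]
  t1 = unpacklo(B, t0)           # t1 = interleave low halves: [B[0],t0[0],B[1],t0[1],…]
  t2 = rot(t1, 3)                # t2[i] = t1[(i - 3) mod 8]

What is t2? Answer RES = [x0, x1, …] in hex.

→ t0 |54|e0|c7|29|54|b3|b3|29|
→ t1 |7d|54|12|e0|ba|c7|89|29|
→ t2 |c7|89|29|7d|54|12|e0|ba|

RES = [ 0xc7  0x89  0x29  0x7d  0x54  0x12  0xe0  0xba ]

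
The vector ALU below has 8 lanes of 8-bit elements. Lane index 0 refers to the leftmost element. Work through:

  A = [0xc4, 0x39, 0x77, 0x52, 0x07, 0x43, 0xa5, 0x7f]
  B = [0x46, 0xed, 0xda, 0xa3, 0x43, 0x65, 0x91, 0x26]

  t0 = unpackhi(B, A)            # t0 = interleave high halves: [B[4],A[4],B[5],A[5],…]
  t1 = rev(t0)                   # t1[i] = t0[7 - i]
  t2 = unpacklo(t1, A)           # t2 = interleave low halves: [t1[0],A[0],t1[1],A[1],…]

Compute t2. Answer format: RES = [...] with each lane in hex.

RES = [0x7f, 0xc4, 0x26, 0x39, 0xa5, 0x77, 0x91, 0x52]

t0 = [0x43, 0x07, 0x65, 0x43, 0x91, 0xa5, 0x26, 0x7f]
t1 = [0x7f, 0x26, 0xa5, 0x91, 0x43, 0x65, 0x07, 0x43]
t2 = [0x7f, 0xc4, 0x26, 0x39, 0xa5, 0x77, 0x91, 0x52]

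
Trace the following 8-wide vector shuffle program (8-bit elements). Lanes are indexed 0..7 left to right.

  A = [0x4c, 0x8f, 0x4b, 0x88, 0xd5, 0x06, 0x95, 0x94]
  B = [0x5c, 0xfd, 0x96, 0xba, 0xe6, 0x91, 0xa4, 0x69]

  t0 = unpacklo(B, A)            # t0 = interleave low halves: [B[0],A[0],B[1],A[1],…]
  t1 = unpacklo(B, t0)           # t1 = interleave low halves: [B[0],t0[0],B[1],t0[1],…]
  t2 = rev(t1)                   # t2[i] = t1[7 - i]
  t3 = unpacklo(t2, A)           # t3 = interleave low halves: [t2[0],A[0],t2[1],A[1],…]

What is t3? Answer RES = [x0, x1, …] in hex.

→ t0 |5c|4c|fd|8f|96|4b|ba|88|
→ t1 |5c|5c|fd|4c|96|fd|ba|8f|
→ t2 |8f|ba|fd|96|4c|fd|5c|5c|
→ t3 |8f|4c|ba|8f|fd|4b|96|88|

RES = [ 0x8f  0x4c  0xba  0x8f  0xfd  0x4b  0x96  0x88 ]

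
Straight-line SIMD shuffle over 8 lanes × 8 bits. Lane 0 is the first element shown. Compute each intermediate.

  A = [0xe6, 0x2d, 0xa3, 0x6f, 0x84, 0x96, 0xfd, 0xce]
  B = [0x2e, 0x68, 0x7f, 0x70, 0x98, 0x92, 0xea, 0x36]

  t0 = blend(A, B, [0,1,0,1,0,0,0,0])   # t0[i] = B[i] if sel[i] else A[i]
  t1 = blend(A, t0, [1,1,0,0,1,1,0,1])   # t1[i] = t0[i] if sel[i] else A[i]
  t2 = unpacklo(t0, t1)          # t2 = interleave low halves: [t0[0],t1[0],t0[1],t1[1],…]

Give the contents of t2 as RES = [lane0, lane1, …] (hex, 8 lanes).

RES = [0xe6, 0xe6, 0x68, 0x68, 0xa3, 0xa3, 0x70, 0x6f]

  t0: e6 68 a3 70 84 96 fd ce
  t1: e6 68 a3 6f 84 96 fd ce
  t2: e6 e6 68 68 a3 a3 70 6f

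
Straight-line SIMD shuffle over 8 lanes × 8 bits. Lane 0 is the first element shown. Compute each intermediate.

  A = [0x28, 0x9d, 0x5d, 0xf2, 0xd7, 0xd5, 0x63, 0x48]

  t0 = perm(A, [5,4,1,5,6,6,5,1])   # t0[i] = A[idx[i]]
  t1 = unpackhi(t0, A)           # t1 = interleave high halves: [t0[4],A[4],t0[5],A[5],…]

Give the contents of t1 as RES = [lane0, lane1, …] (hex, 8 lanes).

RES = [0x63, 0xd7, 0x63, 0xd5, 0xd5, 0x63, 0x9d, 0x48]

→ t0 |d5|d7|9d|d5|63|63|d5|9d|
→ t1 |63|d7|63|d5|d5|63|9d|48|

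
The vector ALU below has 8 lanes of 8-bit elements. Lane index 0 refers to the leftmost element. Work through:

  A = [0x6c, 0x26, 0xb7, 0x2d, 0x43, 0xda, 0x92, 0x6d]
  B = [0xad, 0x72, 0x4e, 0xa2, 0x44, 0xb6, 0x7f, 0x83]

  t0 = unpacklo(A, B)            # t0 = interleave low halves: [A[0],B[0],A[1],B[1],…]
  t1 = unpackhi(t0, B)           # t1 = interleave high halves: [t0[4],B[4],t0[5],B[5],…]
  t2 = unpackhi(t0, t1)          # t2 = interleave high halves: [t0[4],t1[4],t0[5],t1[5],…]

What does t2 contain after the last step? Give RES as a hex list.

→ t0 |6c|ad|26|72|b7|4e|2d|a2|
→ t1 |b7|44|4e|b6|2d|7f|a2|83|
→ t2 |b7|2d|4e|7f|2d|a2|a2|83|

RES = [0xb7, 0x2d, 0x4e, 0x7f, 0x2d, 0xa2, 0xa2, 0x83]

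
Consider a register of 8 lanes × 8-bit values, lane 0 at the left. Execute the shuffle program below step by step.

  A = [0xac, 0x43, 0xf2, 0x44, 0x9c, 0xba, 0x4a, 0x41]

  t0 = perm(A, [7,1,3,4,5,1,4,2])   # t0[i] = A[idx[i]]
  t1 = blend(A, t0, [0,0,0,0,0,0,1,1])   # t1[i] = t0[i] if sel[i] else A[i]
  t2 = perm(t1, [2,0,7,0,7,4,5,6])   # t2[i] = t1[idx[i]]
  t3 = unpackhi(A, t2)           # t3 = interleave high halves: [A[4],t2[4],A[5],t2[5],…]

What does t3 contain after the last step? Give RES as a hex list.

RES = [0x9c, 0xf2, 0xba, 0x9c, 0x4a, 0xba, 0x41, 0x9c]

→ t0 |41|43|44|9c|ba|43|9c|f2|
→ t1 |ac|43|f2|44|9c|ba|9c|f2|
→ t2 |f2|ac|f2|ac|f2|9c|ba|9c|
→ t3 |9c|f2|ba|9c|4a|ba|41|9c|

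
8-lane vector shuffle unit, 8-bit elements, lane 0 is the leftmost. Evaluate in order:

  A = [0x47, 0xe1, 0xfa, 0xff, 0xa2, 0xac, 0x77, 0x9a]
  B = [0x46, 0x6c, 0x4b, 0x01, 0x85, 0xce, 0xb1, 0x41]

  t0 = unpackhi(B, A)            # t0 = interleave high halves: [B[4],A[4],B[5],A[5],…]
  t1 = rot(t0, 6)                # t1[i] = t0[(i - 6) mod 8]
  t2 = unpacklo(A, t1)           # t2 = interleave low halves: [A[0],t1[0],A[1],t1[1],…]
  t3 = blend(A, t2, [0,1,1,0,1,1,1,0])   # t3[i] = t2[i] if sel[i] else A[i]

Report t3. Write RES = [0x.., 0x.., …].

  t0: 85 a2 ce ac b1 77 41 9a
  t1: ce ac b1 77 41 9a 85 a2
  t2: 47 ce e1 ac fa b1 ff 77
  t3: 47 ce e1 ff fa b1 ff 9a

RES = [ 0x47  0xce  0xe1  0xff  0xfa  0xb1  0xff  0x9a ]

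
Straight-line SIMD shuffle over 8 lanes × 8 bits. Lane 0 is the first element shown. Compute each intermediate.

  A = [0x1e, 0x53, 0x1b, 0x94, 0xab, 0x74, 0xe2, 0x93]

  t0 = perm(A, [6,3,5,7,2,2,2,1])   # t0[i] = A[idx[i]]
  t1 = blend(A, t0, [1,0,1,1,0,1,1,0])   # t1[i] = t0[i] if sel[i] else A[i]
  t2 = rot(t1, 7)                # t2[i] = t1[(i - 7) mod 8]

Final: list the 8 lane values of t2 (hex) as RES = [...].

  t0: e2 94 74 93 1b 1b 1b 53
  t1: e2 53 74 93 ab 1b 1b 93
  t2: 53 74 93 ab 1b 1b 93 e2

RES = [0x53, 0x74, 0x93, 0xab, 0x1b, 0x1b, 0x93, 0xe2]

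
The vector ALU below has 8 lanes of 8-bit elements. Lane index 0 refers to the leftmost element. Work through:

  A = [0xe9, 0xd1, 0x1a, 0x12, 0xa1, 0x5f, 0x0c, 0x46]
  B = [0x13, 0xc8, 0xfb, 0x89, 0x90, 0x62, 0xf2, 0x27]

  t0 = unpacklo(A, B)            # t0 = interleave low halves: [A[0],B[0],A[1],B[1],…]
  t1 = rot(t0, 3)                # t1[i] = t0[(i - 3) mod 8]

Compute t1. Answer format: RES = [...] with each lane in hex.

RES = [ 0xfb  0x12  0x89  0xe9  0x13  0xd1  0xc8  0x1a ]

→ t0 |e9|13|d1|c8|1a|fb|12|89|
→ t1 |fb|12|89|e9|13|d1|c8|1a|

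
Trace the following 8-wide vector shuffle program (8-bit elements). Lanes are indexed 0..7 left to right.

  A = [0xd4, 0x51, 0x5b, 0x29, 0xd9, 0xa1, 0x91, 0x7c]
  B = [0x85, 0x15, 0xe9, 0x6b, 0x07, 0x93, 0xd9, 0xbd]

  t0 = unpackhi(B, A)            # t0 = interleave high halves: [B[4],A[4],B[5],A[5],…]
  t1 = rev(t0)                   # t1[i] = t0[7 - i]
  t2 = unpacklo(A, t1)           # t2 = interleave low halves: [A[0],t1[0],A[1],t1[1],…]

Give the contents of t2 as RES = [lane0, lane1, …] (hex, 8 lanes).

t0 = [0x07, 0xd9, 0x93, 0xa1, 0xd9, 0x91, 0xbd, 0x7c]
t1 = [0x7c, 0xbd, 0x91, 0xd9, 0xa1, 0x93, 0xd9, 0x07]
t2 = [0xd4, 0x7c, 0x51, 0xbd, 0x5b, 0x91, 0x29, 0xd9]

RES = [0xd4, 0x7c, 0x51, 0xbd, 0x5b, 0x91, 0x29, 0xd9]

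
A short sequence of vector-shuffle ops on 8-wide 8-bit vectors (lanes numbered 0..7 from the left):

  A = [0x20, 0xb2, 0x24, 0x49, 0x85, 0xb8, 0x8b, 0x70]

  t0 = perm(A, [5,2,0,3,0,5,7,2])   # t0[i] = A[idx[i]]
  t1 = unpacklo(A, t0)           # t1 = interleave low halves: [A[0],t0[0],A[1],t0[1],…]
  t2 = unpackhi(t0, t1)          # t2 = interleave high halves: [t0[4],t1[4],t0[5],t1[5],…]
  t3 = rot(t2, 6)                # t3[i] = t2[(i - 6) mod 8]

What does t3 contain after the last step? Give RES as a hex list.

  t0: b8 24 20 49 20 b8 70 24
  t1: 20 b8 b2 24 24 20 49 49
  t2: 20 24 b8 20 70 49 24 49
  t3: b8 20 70 49 24 49 20 24

RES = [ 0xb8  0x20  0x70  0x49  0x24  0x49  0x20  0x24 ]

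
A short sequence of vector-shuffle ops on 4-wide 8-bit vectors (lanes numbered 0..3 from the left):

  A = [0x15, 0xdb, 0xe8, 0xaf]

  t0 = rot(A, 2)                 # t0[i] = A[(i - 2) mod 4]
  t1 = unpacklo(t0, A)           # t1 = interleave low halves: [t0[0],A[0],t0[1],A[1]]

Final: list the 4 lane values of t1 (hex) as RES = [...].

  t0: e8 af 15 db
  t1: e8 15 af db

RES = [0xe8, 0x15, 0xaf, 0xdb]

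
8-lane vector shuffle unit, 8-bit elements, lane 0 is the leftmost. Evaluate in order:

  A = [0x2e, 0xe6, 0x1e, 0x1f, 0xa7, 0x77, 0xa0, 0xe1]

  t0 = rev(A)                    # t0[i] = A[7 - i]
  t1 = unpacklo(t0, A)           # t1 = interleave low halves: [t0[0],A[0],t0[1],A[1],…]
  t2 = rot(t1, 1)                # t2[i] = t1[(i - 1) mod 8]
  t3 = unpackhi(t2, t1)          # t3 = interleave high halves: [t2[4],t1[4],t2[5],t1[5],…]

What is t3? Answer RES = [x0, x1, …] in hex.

RES = [ 0xe6  0x77  0x77  0x1e  0x1e  0xa7  0xa7  0x1f ]

→ t0 |e1|a0|77|a7|1f|1e|e6|2e|
→ t1 |e1|2e|a0|e6|77|1e|a7|1f|
→ t2 |1f|e1|2e|a0|e6|77|1e|a7|
→ t3 |e6|77|77|1e|1e|a7|a7|1f|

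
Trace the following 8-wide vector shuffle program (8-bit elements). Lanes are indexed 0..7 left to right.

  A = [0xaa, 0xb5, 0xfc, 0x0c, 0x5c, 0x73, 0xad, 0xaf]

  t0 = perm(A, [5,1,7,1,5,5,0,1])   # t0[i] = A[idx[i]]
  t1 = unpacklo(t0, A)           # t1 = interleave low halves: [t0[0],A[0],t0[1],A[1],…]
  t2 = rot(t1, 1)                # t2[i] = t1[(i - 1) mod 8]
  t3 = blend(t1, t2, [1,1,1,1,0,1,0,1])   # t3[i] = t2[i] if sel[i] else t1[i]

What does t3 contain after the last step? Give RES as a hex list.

RES = [ 0x0c  0x73  0xaa  0xb5  0xaf  0xaf  0xb5  0xb5 ]

t0 = [0x73, 0xb5, 0xaf, 0xb5, 0x73, 0x73, 0xaa, 0xb5]
t1 = [0x73, 0xaa, 0xb5, 0xb5, 0xaf, 0xfc, 0xb5, 0x0c]
t2 = [0x0c, 0x73, 0xaa, 0xb5, 0xb5, 0xaf, 0xfc, 0xb5]
t3 = [0x0c, 0x73, 0xaa, 0xb5, 0xaf, 0xaf, 0xb5, 0xb5]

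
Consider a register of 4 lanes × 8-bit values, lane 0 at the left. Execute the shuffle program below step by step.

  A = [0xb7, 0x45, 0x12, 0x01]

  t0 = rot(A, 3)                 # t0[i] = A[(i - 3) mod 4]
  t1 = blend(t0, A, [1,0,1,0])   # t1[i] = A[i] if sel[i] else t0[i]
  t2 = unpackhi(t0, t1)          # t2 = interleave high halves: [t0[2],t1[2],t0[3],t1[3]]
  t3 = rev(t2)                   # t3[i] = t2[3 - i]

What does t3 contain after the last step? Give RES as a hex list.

  t0: 45 12 01 b7
  t1: b7 12 12 b7
  t2: 01 12 b7 b7
  t3: b7 b7 12 01

RES = [ 0xb7  0xb7  0x12  0x01 ]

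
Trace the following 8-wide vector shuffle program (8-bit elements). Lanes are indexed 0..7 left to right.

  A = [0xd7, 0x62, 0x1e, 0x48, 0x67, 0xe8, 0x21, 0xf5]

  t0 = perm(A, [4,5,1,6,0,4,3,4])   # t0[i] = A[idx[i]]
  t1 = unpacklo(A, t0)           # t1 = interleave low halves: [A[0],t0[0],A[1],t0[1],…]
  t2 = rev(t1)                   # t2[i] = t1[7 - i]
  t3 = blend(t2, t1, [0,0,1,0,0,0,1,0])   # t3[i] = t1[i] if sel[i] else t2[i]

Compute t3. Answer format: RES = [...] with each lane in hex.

t0 = [0x67, 0xe8, 0x62, 0x21, 0xd7, 0x67, 0x48, 0x67]
t1 = [0xd7, 0x67, 0x62, 0xe8, 0x1e, 0x62, 0x48, 0x21]
t2 = [0x21, 0x48, 0x62, 0x1e, 0xe8, 0x62, 0x67, 0xd7]
t3 = [0x21, 0x48, 0x62, 0x1e, 0xe8, 0x62, 0x48, 0xd7]

RES = [ 0x21  0x48  0x62  0x1e  0xe8  0x62  0x48  0xd7 ]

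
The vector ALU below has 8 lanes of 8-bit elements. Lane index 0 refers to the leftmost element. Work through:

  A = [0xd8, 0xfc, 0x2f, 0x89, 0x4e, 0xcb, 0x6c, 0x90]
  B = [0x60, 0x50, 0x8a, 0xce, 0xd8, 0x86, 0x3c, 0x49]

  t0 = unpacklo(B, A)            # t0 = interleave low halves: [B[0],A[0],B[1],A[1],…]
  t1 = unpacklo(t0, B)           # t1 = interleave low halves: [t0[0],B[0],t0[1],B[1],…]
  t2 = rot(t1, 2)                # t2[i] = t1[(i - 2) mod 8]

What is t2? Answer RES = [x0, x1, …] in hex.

RES = [ 0xfc  0xce  0x60  0x60  0xd8  0x50  0x50  0x8a ]

t0 = [0x60, 0xd8, 0x50, 0xfc, 0x8a, 0x2f, 0xce, 0x89]
t1 = [0x60, 0x60, 0xd8, 0x50, 0x50, 0x8a, 0xfc, 0xce]
t2 = [0xfc, 0xce, 0x60, 0x60, 0xd8, 0x50, 0x50, 0x8a]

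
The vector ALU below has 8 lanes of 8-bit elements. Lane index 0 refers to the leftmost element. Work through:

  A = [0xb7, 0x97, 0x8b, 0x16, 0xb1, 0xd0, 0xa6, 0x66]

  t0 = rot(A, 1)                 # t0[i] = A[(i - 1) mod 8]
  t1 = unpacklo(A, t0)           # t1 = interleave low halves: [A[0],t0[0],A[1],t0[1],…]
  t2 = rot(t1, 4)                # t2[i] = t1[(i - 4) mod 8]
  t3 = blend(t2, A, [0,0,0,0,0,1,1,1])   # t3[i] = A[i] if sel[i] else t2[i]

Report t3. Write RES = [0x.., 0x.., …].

→ t0 |66|b7|97|8b|16|b1|d0|a6|
→ t1 |b7|66|97|b7|8b|97|16|8b|
→ t2 |8b|97|16|8b|b7|66|97|b7|
→ t3 |8b|97|16|8b|b7|d0|a6|66|

RES = [ 0x8b  0x97  0x16  0x8b  0xb7  0xd0  0xa6  0x66 ]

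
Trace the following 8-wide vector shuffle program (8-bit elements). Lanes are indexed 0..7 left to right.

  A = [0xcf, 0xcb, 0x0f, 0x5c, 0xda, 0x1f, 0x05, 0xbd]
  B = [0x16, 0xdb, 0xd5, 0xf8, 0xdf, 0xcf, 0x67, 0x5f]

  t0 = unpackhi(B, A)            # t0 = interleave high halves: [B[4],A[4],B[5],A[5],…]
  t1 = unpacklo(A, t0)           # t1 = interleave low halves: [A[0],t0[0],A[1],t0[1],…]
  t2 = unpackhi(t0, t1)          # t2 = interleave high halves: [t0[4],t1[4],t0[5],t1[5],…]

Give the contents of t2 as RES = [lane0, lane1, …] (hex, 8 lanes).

RES = [0x67, 0x0f, 0x05, 0xcf, 0x5f, 0x5c, 0xbd, 0x1f]

  t0: df da cf 1f 67 05 5f bd
  t1: cf df cb da 0f cf 5c 1f
  t2: 67 0f 05 cf 5f 5c bd 1f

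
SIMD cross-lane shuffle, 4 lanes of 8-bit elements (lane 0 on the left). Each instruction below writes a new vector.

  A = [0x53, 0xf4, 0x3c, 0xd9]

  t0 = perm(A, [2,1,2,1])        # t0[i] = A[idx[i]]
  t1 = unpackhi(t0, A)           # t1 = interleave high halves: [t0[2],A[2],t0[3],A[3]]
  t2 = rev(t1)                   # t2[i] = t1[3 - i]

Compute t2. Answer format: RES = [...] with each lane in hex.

t0 = [0x3c, 0xf4, 0x3c, 0xf4]
t1 = [0x3c, 0x3c, 0xf4, 0xd9]
t2 = [0xd9, 0xf4, 0x3c, 0x3c]

RES = [0xd9, 0xf4, 0x3c, 0x3c]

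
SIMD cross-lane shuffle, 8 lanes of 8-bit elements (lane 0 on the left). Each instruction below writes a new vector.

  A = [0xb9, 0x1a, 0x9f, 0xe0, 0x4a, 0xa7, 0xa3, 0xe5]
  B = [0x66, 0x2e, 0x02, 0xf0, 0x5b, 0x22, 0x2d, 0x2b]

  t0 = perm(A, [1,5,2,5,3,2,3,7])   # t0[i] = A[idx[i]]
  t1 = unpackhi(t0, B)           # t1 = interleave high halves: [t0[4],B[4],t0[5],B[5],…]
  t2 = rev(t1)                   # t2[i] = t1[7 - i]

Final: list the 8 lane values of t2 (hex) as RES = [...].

→ t0 |1a|a7|9f|a7|e0|9f|e0|e5|
→ t1 |e0|5b|9f|22|e0|2d|e5|2b|
→ t2 |2b|e5|2d|e0|22|9f|5b|e0|

RES = [ 0x2b  0xe5  0x2d  0xe0  0x22  0x9f  0x5b  0xe0 ]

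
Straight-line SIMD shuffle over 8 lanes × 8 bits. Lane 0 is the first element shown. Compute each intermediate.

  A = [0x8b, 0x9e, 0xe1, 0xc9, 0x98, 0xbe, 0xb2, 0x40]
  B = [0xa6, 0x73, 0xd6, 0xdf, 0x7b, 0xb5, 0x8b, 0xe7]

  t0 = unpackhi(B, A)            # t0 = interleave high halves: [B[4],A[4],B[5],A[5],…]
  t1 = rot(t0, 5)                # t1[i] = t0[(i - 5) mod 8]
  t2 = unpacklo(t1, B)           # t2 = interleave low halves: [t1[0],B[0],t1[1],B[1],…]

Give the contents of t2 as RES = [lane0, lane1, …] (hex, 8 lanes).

RES = [0xbe, 0xa6, 0x8b, 0x73, 0xb2, 0xd6, 0xe7, 0xdf]

→ t0 |7b|98|b5|be|8b|b2|e7|40|
→ t1 |be|8b|b2|e7|40|7b|98|b5|
→ t2 |be|a6|8b|73|b2|d6|e7|df|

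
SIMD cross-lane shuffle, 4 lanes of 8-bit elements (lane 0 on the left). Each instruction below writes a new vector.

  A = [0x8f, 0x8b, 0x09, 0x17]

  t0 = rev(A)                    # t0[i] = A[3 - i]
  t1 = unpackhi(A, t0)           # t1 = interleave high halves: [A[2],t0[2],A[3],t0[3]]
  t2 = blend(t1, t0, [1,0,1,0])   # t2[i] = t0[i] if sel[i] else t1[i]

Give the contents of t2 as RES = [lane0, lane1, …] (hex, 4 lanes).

RES = [ 0x17  0x8b  0x8b  0x8f ]

t0 = [0x17, 0x09, 0x8b, 0x8f]
t1 = [0x09, 0x8b, 0x17, 0x8f]
t2 = [0x17, 0x8b, 0x8b, 0x8f]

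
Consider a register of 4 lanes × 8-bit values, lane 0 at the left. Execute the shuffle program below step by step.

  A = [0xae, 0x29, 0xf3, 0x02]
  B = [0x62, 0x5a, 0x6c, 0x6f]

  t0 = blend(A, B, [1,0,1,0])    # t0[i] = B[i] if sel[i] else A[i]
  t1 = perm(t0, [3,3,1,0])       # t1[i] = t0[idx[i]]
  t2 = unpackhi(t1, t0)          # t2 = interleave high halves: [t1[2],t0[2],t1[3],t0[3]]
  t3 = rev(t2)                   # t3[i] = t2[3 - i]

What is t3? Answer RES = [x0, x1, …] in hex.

RES = [ 0x02  0x62  0x6c  0x29 ]

→ t0 |62|29|6c|02|
→ t1 |02|02|29|62|
→ t2 |29|6c|62|02|
→ t3 |02|62|6c|29|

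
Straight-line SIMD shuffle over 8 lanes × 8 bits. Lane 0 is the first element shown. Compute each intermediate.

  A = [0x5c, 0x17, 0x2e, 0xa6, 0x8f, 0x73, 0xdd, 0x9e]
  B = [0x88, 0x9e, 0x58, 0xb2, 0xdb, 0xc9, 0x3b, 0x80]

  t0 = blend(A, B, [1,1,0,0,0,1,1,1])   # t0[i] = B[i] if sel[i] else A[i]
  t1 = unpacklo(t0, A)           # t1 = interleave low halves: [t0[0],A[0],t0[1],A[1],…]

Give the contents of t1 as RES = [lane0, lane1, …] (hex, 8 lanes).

RES = [ 0x88  0x5c  0x9e  0x17  0x2e  0x2e  0xa6  0xa6 ]

t0 = [0x88, 0x9e, 0x2e, 0xa6, 0x8f, 0xc9, 0x3b, 0x80]
t1 = [0x88, 0x5c, 0x9e, 0x17, 0x2e, 0x2e, 0xa6, 0xa6]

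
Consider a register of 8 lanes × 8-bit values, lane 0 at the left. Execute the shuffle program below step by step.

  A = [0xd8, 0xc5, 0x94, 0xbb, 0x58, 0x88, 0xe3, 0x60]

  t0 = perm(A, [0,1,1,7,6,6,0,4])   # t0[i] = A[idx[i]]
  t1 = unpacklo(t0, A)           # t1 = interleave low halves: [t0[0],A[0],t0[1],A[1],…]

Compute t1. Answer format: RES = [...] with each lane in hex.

RES = [ 0xd8  0xd8  0xc5  0xc5  0xc5  0x94  0x60  0xbb ]

t0 = [0xd8, 0xc5, 0xc5, 0x60, 0xe3, 0xe3, 0xd8, 0x58]
t1 = [0xd8, 0xd8, 0xc5, 0xc5, 0xc5, 0x94, 0x60, 0xbb]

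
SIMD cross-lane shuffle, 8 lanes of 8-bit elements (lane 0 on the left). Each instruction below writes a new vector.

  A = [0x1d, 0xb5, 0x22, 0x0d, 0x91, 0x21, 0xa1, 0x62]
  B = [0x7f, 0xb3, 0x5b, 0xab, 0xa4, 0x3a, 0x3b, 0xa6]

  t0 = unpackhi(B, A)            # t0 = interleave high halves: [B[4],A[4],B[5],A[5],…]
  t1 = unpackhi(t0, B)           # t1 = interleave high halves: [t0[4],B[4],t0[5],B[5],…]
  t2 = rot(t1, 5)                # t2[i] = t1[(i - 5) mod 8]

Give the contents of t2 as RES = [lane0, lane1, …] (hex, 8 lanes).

RES = [ 0x3a  0xa6  0x3b  0x62  0xa6  0x3b  0xa4  0xa1 ]

  t0: a4 91 3a 21 3b a1 a6 62
  t1: 3b a4 a1 3a a6 3b 62 a6
  t2: 3a a6 3b 62 a6 3b a4 a1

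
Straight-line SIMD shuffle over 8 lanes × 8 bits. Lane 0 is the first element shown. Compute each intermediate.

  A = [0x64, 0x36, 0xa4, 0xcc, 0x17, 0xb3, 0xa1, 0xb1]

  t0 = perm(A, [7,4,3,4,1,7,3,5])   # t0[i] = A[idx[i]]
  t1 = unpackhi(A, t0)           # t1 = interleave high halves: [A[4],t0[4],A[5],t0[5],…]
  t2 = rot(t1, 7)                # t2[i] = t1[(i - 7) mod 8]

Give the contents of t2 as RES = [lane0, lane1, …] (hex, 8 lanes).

→ t0 |b1|17|cc|17|36|b1|cc|b3|
→ t1 |17|36|b3|b1|a1|cc|b1|b3|
→ t2 |36|b3|b1|a1|cc|b1|b3|17|

RES = [0x36, 0xb3, 0xb1, 0xa1, 0xcc, 0xb1, 0xb3, 0x17]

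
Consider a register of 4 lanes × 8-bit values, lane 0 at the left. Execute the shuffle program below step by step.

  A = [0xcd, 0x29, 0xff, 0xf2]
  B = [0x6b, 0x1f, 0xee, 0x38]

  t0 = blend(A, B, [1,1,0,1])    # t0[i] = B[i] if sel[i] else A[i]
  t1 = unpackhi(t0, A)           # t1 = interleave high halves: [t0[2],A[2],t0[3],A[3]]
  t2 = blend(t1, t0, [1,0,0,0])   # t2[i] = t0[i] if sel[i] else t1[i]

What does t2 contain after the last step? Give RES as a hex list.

→ t0 |6b|1f|ff|38|
→ t1 |ff|ff|38|f2|
→ t2 |6b|ff|38|f2|

RES = [ 0x6b  0xff  0x38  0xf2 ]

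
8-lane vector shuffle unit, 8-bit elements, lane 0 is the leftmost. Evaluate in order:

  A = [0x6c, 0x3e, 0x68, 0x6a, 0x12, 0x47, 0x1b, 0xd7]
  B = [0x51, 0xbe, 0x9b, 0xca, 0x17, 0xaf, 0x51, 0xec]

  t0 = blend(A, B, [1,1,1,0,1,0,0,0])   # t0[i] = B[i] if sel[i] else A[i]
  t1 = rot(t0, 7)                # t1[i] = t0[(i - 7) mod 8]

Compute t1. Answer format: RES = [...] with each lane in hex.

t0 = [0x51, 0xbe, 0x9b, 0x6a, 0x17, 0x47, 0x1b, 0xd7]
t1 = [0xbe, 0x9b, 0x6a, 0x17, 0x47, 0x1b, 0xd7, 0x51]

RES = [ 0xbe  0x9b  0x6a  0x17  0x47  0x1b  0xd7  0x51 ]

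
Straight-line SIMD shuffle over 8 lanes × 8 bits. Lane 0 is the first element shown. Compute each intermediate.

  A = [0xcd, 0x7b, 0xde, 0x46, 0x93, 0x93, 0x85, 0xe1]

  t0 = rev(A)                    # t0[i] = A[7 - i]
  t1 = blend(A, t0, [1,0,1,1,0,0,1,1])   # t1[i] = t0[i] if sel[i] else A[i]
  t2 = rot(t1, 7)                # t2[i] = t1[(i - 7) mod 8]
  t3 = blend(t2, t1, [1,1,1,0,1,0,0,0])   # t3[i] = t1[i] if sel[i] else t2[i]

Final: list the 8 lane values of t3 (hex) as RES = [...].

→ t0 |e1|85|93|93|46|de|7b|cd|
→ t1 |e1|7b|93|93|93|93|7b|cd|
→ t2 |7b|93|93|93|93|7b|cd|e1|
→ t3 |e1|7b|93|93|93|7b|cd|e1|

RES = [0xe1, 0x7b, 0x93, 0x93, 0x93, 0x7b, 0xcd, 0xe1]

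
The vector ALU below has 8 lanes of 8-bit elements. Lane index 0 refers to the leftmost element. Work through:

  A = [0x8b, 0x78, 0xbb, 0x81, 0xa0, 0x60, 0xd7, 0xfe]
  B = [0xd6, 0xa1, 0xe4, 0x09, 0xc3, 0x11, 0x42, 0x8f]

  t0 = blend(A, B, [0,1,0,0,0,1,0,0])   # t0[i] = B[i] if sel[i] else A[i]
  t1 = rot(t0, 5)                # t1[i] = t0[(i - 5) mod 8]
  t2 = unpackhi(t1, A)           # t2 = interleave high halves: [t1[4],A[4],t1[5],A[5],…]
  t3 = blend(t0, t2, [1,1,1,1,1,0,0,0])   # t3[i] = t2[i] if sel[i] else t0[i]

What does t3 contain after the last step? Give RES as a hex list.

RES = [ 0xfe  0xa0  0x8b  0x60  0xa1  0x11  0xd7  0xfe ]

t0 = [0x8b, 0xa1, 0xbb, 0x81, 0xa0, 0x11, 0xd7, 0xfe]
t1 = [0x81, 0xa0, 0x11, 0xd7, 0xfe, 0x8b, 0xa1, 0xbb]
t2 = [0xfe, 0xa0, 0x8b, 0x60, 0xa1, 0xd7, 0xbb, 0xfe]
t3 = [0xfe, 0xa0, 0x8b, 0x60, 0xa1, 0x11, 0xd7, 0xfe]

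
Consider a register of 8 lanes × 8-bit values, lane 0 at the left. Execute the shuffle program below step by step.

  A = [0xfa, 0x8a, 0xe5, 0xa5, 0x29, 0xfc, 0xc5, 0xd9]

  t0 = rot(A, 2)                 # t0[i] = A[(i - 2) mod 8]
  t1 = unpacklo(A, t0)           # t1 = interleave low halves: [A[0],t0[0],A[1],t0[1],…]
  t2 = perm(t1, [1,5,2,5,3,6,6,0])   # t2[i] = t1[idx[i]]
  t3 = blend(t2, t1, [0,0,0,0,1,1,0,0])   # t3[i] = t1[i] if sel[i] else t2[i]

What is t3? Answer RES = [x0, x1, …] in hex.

→ t0 |c5|d9|fa|8a|e5|a5|29|fc|
→ t1 |fa|c5|8a|d9|e5|fa|a5|8a|
→ t2 |c5|fa|8a|fa|d9|a5|a5|fa|
→ t3 |c5|fa|8a|fa|e5|fa|a5|fa|

RES = [ 0xc5  0xfa  0x8a  0xfa  0xe5  0xfa  0xa5  0xfa ]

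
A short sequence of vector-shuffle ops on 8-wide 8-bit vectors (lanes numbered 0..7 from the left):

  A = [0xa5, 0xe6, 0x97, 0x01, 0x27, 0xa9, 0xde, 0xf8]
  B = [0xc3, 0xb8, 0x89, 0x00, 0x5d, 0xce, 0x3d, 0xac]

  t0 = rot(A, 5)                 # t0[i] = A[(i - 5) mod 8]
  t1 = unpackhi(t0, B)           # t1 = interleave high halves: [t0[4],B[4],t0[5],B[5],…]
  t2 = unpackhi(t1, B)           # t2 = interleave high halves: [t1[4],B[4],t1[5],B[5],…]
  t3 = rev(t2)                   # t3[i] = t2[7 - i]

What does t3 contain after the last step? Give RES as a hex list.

RES = [ 0xac  0xac  0x3d  0x97  0xce  0x3d  0x5d  0xe6 ]

t0 = [0x01, 0x27, 0xa9, 0xde, 0xf8, 0xa5, 0xe6, 0x97]
t1 = [0xf8, 0x5d, 0xa5, 0xce, 0xe6, 0x3d, 0x97, 0xac]
t2 = [0xe6, 0x5d, 0x3d, 0xce, 0x97, 0x3d, 0xac, 0xac]
t3 = [0xac, 0xac, 0x3d, 0x97, 0xce, 0x3d, 0x5d, 0xe6]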